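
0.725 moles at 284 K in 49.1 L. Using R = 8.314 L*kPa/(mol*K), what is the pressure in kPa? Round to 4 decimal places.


PV = nRT, solve for P = nRT / V.
nRT = 0.725 * 8.314 * 284 = 1711.8526
P = 1711.8526 / 49.1
P = 34.86461507 kPa, rounded to 4 dp:

34.8646 kPa


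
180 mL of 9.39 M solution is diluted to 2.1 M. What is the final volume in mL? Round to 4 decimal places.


Dilution: M1*V1 = M2*V2, solve for V2.
V2 = M1*V1 / M2
V2 = 9.39 * 180 / 2.1
V2 = 1690.2 / 2.1
V2 = 804.85714286 mL, rounded to 4 dp:

804.8571 mL


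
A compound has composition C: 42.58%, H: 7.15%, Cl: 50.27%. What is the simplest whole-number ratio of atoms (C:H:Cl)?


Assume 100 g of compound, divide each mass% by atomic mass to get moles, then normalize by the smallest to get a raw atom ratio.
Moles per 100 g: C: 42.58/12.011 = 3.5451, H: 7.15/1.008 = 7.0933, Cl: 50.27/35.453 = 1.4179
Raw ratio (divide by min = 1.4179): C: 2.5, H: 5.003, Cl: 1.0
Multiply by 2 to clear fractions: C: 5.0 ~= 5, H: 10.005 ~= 10, Cl: 2.0 ~= 2
Reduce by GCD to get the simplest whole-number ratio:

5:10:2


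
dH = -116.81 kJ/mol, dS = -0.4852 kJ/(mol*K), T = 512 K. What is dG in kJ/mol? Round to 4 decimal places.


Gibbs: dG = dH - T*dS (consistent units, dS already in kJ/(mol*K)).
T*dS = 512 * -0.4852 = -248.4224
dG = -116.81 - (-248.4224)
dG = 131.6124 kJ/mol, rounded to 4 dp:

131.6124 kJ/mol


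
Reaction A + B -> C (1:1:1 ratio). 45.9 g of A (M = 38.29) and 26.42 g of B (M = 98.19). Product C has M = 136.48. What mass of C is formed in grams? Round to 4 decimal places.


Find moles of each reactant; the smaller value is the limiting reagent in a 1:1:1 reaction, so moles_C equals moles of the limiter.
n_A = mass_A / M_A = 45.9 / 38.29 = 1.198746 mol
n_B = mass_B / M_B = 26.42 / 98.19 = 0.26907 mol
Limiting reagent: B (smaller), n_limiting = 0.26907 mol
mass_C = n_limiting * M_C = 0.26907 * 136.48
mass_C = 36.7226736 g, rounded to 4 dp:

36.7227 g


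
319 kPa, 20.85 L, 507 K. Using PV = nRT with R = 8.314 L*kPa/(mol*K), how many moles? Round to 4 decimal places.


PV = nRT, solve for n = PV / (RT).
PV = 319 * 20.85 = 6651.15
RT = 8.314 * 507 = 4215.198
n = 6651.15 / 4215.198
n = 1.57789741 mol, rounded to 4 dp:

1.5779 mol


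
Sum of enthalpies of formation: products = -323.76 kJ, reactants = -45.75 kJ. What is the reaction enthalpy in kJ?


dH_rxn = sum(dH_f products) - sum(dH_f reactants)
dH_rxn = -323.76 - (-45.75)
dH_rxn = -278.01 kJ:

-278.01 kJ


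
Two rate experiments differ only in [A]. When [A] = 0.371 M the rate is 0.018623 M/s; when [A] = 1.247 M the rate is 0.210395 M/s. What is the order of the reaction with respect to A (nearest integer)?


Rate is proportional to [A]^n, so rate2/rate1 = ([A]2/[A]1)^n. Take logs to solve for n.
rate2/rate1 = 0.210395 / 0.018623 = 11.2976
[A]2/[A]1 = 1.247 / 0.371 = 3.3612
n = ln(11.2976) / ln(3.3612) = 2.0
Nearest integer order:

2


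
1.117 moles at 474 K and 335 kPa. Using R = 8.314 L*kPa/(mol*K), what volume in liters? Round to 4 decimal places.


PV = nRT, solve for V = nRT / P.
nRT = 1.117 * 8.314 * 474 = 4401.9138
V = 4401.9138 / 335
V = 13.14004119 L, rounded to 4 dp:

13.1400 L


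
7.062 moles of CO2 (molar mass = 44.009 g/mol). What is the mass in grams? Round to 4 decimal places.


mass = n * M
mass = 7.062 * 44.009
mass = 310.791558 g, rounded to 4 dp:

310.7916 g


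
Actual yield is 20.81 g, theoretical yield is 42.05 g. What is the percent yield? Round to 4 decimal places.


% yield = 100 * actual / theoretical
% yield = 100 * 20.81 / 42.05
% yield = 49.48870392 %, rounded to 4 dp:

49.4887 %


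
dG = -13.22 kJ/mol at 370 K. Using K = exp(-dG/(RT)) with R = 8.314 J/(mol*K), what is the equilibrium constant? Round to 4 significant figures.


dG is in kJ/mol; multiply by 1000 to match R in J/(mol*K).
RT = 8.314 * 370 = 3076.18 J/mol
exponent = -dG*1000 / (RT) = -(-13.22*1000) / 3076.18 = 4.29753786
K = exp(4.29753786)
K = 73.518558, rounded to 4 significant figures:

73.52


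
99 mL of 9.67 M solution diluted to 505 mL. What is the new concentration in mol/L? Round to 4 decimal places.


Dilution: M1*V1 = M2*V2, solve for M2.
M2 = M1*V1 / V2
M2 = 9.67 * 99 / 505
M2 = 957.33 / 505
M2 = 1.89570297 mol/L, rounded to 4 dp:

1.8957 mol/L


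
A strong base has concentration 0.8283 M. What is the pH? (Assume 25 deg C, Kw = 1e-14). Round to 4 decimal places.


A strong base dissociates completely, so [OH-] equals the given concentration.
pOH = -log10([OH-]) = -log10(0.8283) = 0.081812
pH = 14 - pOH = 14 - 0.081812
pH = 13.918188, rounded to 4 dp:

13.9182


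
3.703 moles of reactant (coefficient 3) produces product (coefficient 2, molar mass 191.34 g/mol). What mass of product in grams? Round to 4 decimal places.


Use the coefficient ratio to convert reactant moles to product moles, then multiply by the product's molar mass.
moles_P = moles_R * (coeff_P / coeff_R) = 3.703 * (2/3) = 2.468667
mass_P = moles_P * M_P = 2.468667 * 191.34
mass_P = 472.35474378 g, rounded to 4 dp:

472.3547 g


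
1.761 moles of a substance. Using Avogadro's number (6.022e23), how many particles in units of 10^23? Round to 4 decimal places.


N = n * NA, then divide by 1e23 for the requested units.
N / 1e23 = n * 6.022
N / 1e23 = 1.761 * 6.022
N / 1e23 = 10.604742, rounded to 4 dp:

10.6047


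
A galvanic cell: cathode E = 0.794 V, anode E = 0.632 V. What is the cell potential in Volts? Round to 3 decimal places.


Standard cell potential: E_cell = E_cathode - E_anode.
E_cell = 0.794 - (0.632)
E_cell = 0.162 V, rounded to 3 dp:

0.162 V


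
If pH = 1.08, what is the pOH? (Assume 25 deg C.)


At 25 deg C, pH + pOH = 14.
pOH = 14 - pH = 14 - 1.08
pOH = 12.92:

12.92


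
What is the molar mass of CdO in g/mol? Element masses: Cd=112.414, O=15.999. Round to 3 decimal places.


M = sum(count * atomic_mass) over atoms.
M = 1*112.414 + 1*15.999
M = 112.414 + 15.999
M = 128.413 g/mol, rounded to 3 dp:

128.413 g/mol


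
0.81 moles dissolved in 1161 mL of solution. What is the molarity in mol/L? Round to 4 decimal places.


Convert volume to liters: V_L = V_mL / 1000.
V_L = 1161 / 1000 = 1.161 L
M = n / V_L = 0.81 / 1.161
M = 0.69767442 mol/L, rounded to 4 dp:

0.6977 mol/L


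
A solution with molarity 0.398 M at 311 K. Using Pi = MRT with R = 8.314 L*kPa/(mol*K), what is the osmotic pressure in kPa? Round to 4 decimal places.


Osmotic pressure (van't Hoff): Pi = M*R*T.
RT = 8.314 * 311 = 2585.654
Pi = 0.398 * 2585.654
Pi = 1029.090292 kPa, rounded to 4 dp:

1029.0903 kPa


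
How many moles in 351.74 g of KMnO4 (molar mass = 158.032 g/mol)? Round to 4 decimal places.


n = mass / M
n = 351.74 / 158.032
n = 2.22575175 mol, rounded to 4 dp:

2.2258 mol


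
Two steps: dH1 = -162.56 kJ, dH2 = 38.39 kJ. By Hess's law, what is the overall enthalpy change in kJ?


Hess's law: enthalpy is a state function, so add the step enthalpies.
dH_total = dH1 + dH2 = -162.56 + (38.39)
dH_total = -124.17 kJ:

-124.17 kJ


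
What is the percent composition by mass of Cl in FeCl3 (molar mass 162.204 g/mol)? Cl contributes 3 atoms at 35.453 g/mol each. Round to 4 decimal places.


pct = 100 * (n_elem * M_elem) / M_total
mass_contribution = 3 * 35.453 = 106.359 g/mol
pct = 100 * 106.359 / 162.204
pct = 65.57113265 %, rounded to 4 dp:

65.5711 %


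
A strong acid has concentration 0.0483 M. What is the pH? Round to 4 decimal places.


A strong acid dissociates completely, so [H+] equals the given concentration.
pH = -log10([H+]) = -log10(0.0483)
pH = 1.31605287, rounded to 4 dp:

1.3161


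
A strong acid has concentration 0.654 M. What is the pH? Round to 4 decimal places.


A strong acid dissociates completely, so [H+] equals the given concentration.
pH = -log10([H+]) = -log10(0.654)
pH = 0.18442225, rounded to 4 dp:

0.1844


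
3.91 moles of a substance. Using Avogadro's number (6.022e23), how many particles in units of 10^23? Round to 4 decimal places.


N = n * NA, then divide by 1e23 for the requested units.
N / 1e23 = n * 6.022
N / 1e23 = 3.91 * 6.022
N / 1e23 = 23.54602, rounded to 4 dp:

23.5460


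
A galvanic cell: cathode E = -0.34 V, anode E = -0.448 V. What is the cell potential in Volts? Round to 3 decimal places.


Standard cell potential: E_cell = E_cathode - E_anode.
E_cell = -0.34 - (-0.448)
E_cell = 0.108 V, rounded to 3 dp:

0.108 V


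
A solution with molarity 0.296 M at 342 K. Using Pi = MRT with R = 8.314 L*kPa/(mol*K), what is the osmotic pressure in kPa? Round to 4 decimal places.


Osmotic pressure (van't Hoff): Pi = M*R*T.
RT = 8.314 * 342 = 2843.388
Pi = 0.296 * 2843.388
Pi = 841.642848 kPa, rounded to 4 dp:

841.6428 kPa


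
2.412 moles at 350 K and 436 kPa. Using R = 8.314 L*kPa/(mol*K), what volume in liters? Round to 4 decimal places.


PV = nRT, solve for V = nRT / P.
nRT = 2.412 * 8.314 * 350 = 7018.6788
V = 7018.6788 / 436
V = 16.09788716 L, rounded to 4 dp:

16.0979 L


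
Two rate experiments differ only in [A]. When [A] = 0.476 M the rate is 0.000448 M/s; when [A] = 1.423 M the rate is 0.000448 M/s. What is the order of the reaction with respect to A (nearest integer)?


Rate is proportional to [A]^n, so rate2/rate1 = ([A]2/[A]1)^n. Take logs to solve for n.
rate2/rate1 = 0.000448 / 0.000448 = 1.0
[A]2/[A]1 = 1.423 / 0.476 = 2.9895
n = ln(1.0) / ln(2.9895) = 0.0
Nearest integer order:

0


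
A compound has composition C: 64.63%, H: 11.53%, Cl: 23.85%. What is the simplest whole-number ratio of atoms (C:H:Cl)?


Assume 100 g of compound, divide each mass% by atomic mass to get moles, then normalize by the smallest to get a raw atom ratio.
Moles per 100 g: C: 64.63/12.011 = 5.3809, H: 11.53/1.008 = 11.4385, Cl: 23.85/35.453 = 0.6727
Raw ratio (divide by min = 0.6727): C: 7.999, H: 17.003, Cl: 1.0
Multiply by 1 to clear fractions: C: 7.999 ~= 8, H: 17.003 ~= 17, Cl: 1.0 ~= 1
Reduce by GCD to get the simplest whole-number ratio:

8:17:1


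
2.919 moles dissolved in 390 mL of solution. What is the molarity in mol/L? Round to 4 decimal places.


Convert volume to liters: V_L = V_mL / 1000.
V_L = 390 / 1000 = 0.39 L
M = n / V_L = 2.919 / 0.39
M = 7.48461538 mol/L, rounded to 4 dp:

7.4846 mol/L


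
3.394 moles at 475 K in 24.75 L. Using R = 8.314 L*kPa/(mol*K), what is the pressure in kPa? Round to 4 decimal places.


PV = nRT, solve for P = nRT / V.
nRT = 3.394 * 8.314 * 475 = 13403.4151
P = 13403.4151 / 24.75
P = 541.55212525 kPa, rounded to 4 dp:

541.5521 kPa


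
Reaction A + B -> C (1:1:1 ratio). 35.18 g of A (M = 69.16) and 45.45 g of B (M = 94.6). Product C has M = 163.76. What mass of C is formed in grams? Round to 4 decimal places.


Find moles of each reactant; the smaller value is the limiting reagent in a 1:1:1 reaction, so moles_C equals moles of the limiter.
n_A = mass_A / M_A = 35.18 / 69.16 = 0.508676 mol
n_B = mass_B / M_B = 45.45 / 94.6 = 0.480444 mol
Limiting reagent: B (smaller), n_limiting = 0.480444 mol
mass_C = n_limiting * M_C = 0.480444 * 163.76
mass_C = 78.67750944 g, rounded to 4 dp:

78.6775 g


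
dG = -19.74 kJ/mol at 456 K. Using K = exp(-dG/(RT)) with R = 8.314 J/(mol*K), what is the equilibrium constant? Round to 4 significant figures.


dG is in kJ/mol; multiply by 1000 to match R in J/(mol*K).
RT = 8.314 * 456 = 3791.184 J/mol
exponent = -dG*1000 / (RT) = -(-19.74*1000) / 3791.184 = 5.20681666
K = exp(5.20681666)
K = 182.51213, rounded to 4 significant figures:

182.5


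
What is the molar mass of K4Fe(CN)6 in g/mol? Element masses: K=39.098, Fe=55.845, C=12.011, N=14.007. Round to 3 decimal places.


M = sum(count * atomic_mass) over atoms.
M = 4*39.098 + 1*55.845 + 6*12.011 + 6*14.007
M = 156.392 + 55.845 + 72.066 + 84.042
M = 368.345 g/mol, rounded to 3 dp:

368.345 g/mol


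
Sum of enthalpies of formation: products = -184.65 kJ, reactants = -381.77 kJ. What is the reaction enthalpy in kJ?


dH_rxn = sum(dH_f products) - sum(dH_f reactants)
dH_rxn = -184.65 - (-381.77)
dH_rxn = 197.12 kJ:

197.12 kJ


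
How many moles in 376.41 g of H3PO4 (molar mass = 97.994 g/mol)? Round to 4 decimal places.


n = mass / M
n = 376.41 / 97.994
n = 3.84115354 mol, rounded to 4 dp:

3.8412 mol


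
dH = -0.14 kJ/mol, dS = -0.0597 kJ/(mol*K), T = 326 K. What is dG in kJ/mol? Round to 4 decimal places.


Gibbs: dG = dH - T*dS (consistent units, dS already in kJ/(mol*K)).
T*dS = 326 * -0.0597 = -19.4622
dG = -0.14 - (-19.4622)
dG = 19.3222 kJ/mol, rounded to 4 dp:

19.3222 kJ/mol


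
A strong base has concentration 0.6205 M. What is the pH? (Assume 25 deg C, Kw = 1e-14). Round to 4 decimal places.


A strong base dissociates completely, so [OH-] equals the given concentration.
pOH = -log10([OH-]) = -log10(0.6205) = 0.207258
pH = 14 - pOH = 14 - 0.207258
pH = 13.792742, rounded to 4 dp:

13.7927


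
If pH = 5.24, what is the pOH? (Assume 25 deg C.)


At 25 deg C, pH + pOH = 14.
pOH = 14 - pH = 14 - 5.24
pOH = 8.76:

8.76


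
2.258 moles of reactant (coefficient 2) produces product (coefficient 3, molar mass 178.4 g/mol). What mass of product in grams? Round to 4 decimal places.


Use the coefficient ratio to convert reactant moles to product moles, then multiply by the product's molar mass.
moles_P = moles_R * (coeff_P / coeff_R) = 2.258 * (3/2) = 3.387
mass_P = moles_P * M_P = 3.387 * 178.4
mass_P = 604.2408 g, rounded to 4 dp:

604.2408 g


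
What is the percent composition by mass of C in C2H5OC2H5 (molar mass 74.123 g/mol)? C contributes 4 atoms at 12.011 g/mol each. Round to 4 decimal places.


pct = 100 * (n_elem * M_elem) / M_total
mass_contribution = 4 * 12.011 = 48.044 g/mol
pct = 100 * 48.044 / 74.123
pct = 64.81658864 %, rounded to 4 dp:

64.8166 %


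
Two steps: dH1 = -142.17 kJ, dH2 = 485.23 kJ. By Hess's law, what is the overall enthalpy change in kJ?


Hess's law: enthalpy is a state function, so add the step enthalpies.
dH_total = dH1 + dH2 = -142.17 + (485.23)
dH_total = 343.06 kJ:

343.06 kJ


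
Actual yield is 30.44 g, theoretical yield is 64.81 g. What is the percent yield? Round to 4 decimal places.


% yield = 100 * actual / theoretical
% yield = 100 * 30.44 / 64.81
% yield = 46.96806048 %, rounded to 4 dp:

46.9681 %


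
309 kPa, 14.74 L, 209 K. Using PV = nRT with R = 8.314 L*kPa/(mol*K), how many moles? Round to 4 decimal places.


PV = nRT, solve for n = PV / (RT).
PV = 309 * 14.74 = 4554.66
RT = 8.314 * 209 = 1737.626
n = 4554.66 / 1737.626
n = 2.62119697 mol, rounded to 4 dp:

2.6212 mol


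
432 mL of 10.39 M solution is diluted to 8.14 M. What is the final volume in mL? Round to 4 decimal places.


Dilution: M1*V1 = M2*V2, solve for V2.
V2 = M1*V1 / M2
V2 = 10.39 * 432 / 8.14
V2 = 4488.48 / 8.14
V2 = 551.41031941 mL, rounded to 4 dp:

551.4103 mL


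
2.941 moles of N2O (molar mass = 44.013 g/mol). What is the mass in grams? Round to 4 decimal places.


mass = n * M
mass = 2.941 * 44.013
mass = 129.442233 g, rounded to 4 dp:

129.4422 g


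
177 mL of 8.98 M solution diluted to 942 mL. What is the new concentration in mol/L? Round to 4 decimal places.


Dilution: M1*V1 = M2*V2, solve for M2.
M2 = M1*V1 / V2
M2 = 8.98 * 177 / 942
M2 = 1589.46 / 942
M2 = 1.68732484 mol/L, rounded to 4 dp:

1.6873 mol/L


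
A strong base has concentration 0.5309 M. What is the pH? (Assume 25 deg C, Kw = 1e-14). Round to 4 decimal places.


A strong base dissociates completely, so [OH-] equals the given concentration.
pOH = -log10([OH-]) = -log10(0.5309) = 0.274987
pH = 14 - pOH = 14 - 0.274987
pH = 13.725013, rounded to 4 dp:

13.7250


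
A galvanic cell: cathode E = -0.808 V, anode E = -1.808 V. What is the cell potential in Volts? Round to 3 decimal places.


Standard cell potential: E_cell = E_cathode - E_anode.
E_cell = -0.808 - (-1.808)
E_cell = 1.0 V, rounded to 3 dp:

1.000 V


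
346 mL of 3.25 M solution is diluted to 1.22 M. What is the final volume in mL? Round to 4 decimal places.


Dilution: M1*V1 = M2*V2, solve for V2.
V2 = M1*V1 / M2
V2 = 3.25 * 346 / 1.22
V2 = 1124.5 / 1.22
V2 = 921.72131148 mL, rounded to 4 dp:

921.7213 mL


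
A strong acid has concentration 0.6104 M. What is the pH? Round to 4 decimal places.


A strong acid dissociates completely, so [H+] equals the given concentration.
pH = -log10([H+]) = -log10(0.6104)
pH = 0.21438548, rounded to 4 dp:

0.2144


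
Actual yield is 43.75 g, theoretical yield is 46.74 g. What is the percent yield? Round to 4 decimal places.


% yield = 100 * actual / theoretical
% yield = 100 * 43.75 / 46.74
% yield = 93.60290971 %, rounded to 4 dp:

93.6029 %


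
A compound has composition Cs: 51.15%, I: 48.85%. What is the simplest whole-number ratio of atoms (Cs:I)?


Assume 100 g of compound, divide each mass% by atomic mass to get moles, then normalize by the smallest to get a raw atom ratio.
Moles per 100 g: Cs: 51.15/132.905 = 0.3849, I: 48.85/126.904 = 0.3849
Raw ratio (divide by min = 0.3849): Cs: 1.0, I: 1.0
Multiply by 1 to clear fractions: Cs: 1.0 ~= 1, I: 1.0 ~= 1
Reduce by GCD to get the simplest whole-number ratio:

1:1


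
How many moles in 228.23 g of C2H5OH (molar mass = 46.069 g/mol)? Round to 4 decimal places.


n = mass / M
n = 228.23 / 46.069
n = 4.9540906 mol, rounded to 4 dp:

4.9541 mol


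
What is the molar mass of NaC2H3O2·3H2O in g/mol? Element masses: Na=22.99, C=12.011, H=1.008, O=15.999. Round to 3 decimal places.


M = sum(count * atomic_mass) over atoms.
M = 1*22.99 + 2*12.011 + 9*1.008 + 5*15.999
M = 22.99 + 24.022 + 9.072 + 79.995
M = 136.079 g/mol, rounded to 3 dp:

136.079 g/mol


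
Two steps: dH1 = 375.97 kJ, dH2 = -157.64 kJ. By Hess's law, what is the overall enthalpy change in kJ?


Hess's law: enthalpy is a state function, so add the step enthalpies.
dH_total = dH1 + dH2 = 375.97 + (-157.64)
dH_total = 218.33 kJ:

218.33 kJ


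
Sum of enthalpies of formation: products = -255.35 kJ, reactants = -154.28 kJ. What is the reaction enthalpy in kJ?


dH_rxn = sum(dH_f products) - sum(dH_f reactants)
dH_rxn = -255.35 - (-154.28)
dH_rxn = -101.07 kJ:

-101.07 kJ


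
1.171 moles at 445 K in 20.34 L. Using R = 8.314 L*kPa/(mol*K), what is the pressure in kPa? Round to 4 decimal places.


PV = nRT, solve for P = nRT / V.
nRT = 1.171 * 8.314 * 445 = 4332.3838
P = 4332.3838 / 20.34
P = 212.99822026 kPa, rounded to 4 dp:

212.9982 kPa


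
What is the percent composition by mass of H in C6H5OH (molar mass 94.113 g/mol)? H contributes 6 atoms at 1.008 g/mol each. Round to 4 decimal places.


pct = 100 * (n_elem * M_elem) / M_total
mass_contribution = 6 * 1.008 = 6.048 g/mol
pct = 100 * 6.048 / 94.113
pct = 6.4263173 %, rounded to 4 dp:

6.4263 %


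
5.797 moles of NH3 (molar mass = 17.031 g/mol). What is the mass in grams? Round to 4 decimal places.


mass = n * M
mass = 5.797 * 17.031
mass = 98.728707 g, rounded to 4 dp:

98.7287 g


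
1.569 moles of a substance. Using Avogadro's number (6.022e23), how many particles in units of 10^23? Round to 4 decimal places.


N = n * NA, then divide by 1e23 for the requested units.
N / 1e23 = n * 6.022
N / 1e23 = 1.569 * 6.022
N / 1e23 = 9.448518, rounded to 4 dp:

9.4485


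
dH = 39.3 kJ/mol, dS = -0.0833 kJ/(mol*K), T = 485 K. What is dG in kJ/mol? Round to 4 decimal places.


Gibbs: dG = dH - T*dS (consistent units, dS already in kJ/(mol*K)).
T*dS = 485 * -0.0833 = -40.4005
dG = 39.3 - (-40.4005)
dG = 79.7005 kJ/mol, rounded to 4 dp:

79.7005 kJ/mol


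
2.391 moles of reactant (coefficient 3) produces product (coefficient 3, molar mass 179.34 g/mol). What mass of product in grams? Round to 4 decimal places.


Use the coefficient ratio to convert reactant moles to product moles, then multiply by the product's molar mass.
moles_P = moles_R * (coeff_P / coeff_R) = 2.391 * (3/3) = 2.391
mass_P = moles_P * M_P = 2.391 * 179.34
mass_P = 428.80194 g, rounded to 4 dp:

428.8019 g


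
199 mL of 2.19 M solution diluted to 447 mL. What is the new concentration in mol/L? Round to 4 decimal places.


Dilution: M1*V1 = M2*V2, solve for M2.
M2 = M1*V1 / V2
M2 = 2.19 * 199 / 447
M2 = 435.81 / 447
M2 = 0.97496644 mol/L, rounded to 4 dp:

0.9750 mol/L


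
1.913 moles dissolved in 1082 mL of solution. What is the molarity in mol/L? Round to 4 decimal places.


Convert volume to liters: V_L = V_mL / 1000.
V_L = 1082 / 1000 = 1.082 L
M = n / V_L = 1.913 / 1.082
M = 1.76802218 mol/L, rounded to 4 dp:

1.7680 mol/L


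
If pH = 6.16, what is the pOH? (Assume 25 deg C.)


At 25 deg C, pH + pOH = 14.
pOH = 14 - pH = 14 - 6.16
pOH = 7.84:

7.84


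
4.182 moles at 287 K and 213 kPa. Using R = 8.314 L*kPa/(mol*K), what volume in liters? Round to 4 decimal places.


PV = nRT, solve for V = nRT / P.
nRT = 4.182 * 8.314 * 287 = 9978.7455
V = 9978.7455 / 213
V = 46.84857042 L, rounded to 4 dp:

46.8486 L


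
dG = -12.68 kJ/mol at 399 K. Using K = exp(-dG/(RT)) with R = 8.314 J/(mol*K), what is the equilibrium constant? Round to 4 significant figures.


dG is in kJ/mol; multiply by 1000 to match R in J/(mol*K).
RT = 8.314 * 399 = 3317.286 J/mol
exponent = -dG*1000 / (RT) = -(-12.68*1000) / 3317.286 = 3.82240181
K = exp(3.82240181)
K = 45.713873, rounded to 4 significant figures:

45.71


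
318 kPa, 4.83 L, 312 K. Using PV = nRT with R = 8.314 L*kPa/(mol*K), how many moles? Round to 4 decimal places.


PV = nRT, solve for n = PV / (RT).
PV = 318 * 4.83 = 1535.94
RT = 8.314 * 312 = 2593.968
n = 1535.94 / 2593.968
n = 0.59211987 mol, rounded to 4 dp:

0.5921 mol


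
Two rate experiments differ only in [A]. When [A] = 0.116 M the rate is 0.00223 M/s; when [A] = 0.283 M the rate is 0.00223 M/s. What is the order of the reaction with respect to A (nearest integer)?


Rate is proportional to [A]^n, so rate2/rate1 = ([A]2/[A]1)^n. Take logs to solve for n.
rate2/rate1 = 0.00223 / 0.00223 = 1.0
[A]2/[A]1 = 0.283 / 0.116 = 2.4397
n = ln(1.0) / ln(2.4397) = 0.0
Nearest integer order:

0


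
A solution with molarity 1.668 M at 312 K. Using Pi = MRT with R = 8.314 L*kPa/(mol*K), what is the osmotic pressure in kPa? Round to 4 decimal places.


Osmotic pressure (van't Hoff): Pi = M*R*T.
RT = 8.314 * 312 = 2593.968
Pi = 1.668 * 2593.968
Pi = 4326.738624 kPa, rounded to 4 dp:

4326.7386 kPa


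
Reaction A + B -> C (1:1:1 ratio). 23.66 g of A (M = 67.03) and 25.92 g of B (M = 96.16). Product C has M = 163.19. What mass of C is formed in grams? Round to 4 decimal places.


Find moles of each reactant; the smaller value is the limiting reagent in a 1:1:1 reaction, so moles_C equals moles of the limiter.
n_A = mass_A / M_A = 23.66 / 67.03 = 0.352976 mol
n_B = mass_B / M_B = 25.92 / 96.16 = 0.269551 mol
Limiting reagent: B (smaller), n_limiting = 0.269551 mol
mass_C = n_limiting * M_C = 0.269551 * 163.19
mass_C = 43.98802769 g, rounded to 4 dp:

43.9880 g


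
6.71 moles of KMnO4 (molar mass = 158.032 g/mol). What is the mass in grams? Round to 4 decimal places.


mass = n * M
mass = 6.71 * 158.032
mass = 1060.39472 g, rounded to 4 dp:

1060.3947 g


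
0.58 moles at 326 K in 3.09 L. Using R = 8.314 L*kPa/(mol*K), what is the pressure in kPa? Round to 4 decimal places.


PV = nRT, solve for P = nRT / V.
nRT = 0.58 * 8.314 * 326 = 1572.0111
P = 1572.0111 / 3.09
P = 508.74145631 kPa, rounded to 4 dp:

508.7415 kPa


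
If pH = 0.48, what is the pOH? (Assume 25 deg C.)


At 25 deg C, pH + pOH = 14.
pOH = 14 - pH = 14 - 0.48
pOH = 13.52:

13.52


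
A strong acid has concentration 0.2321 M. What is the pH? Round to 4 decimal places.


A strong acid dissociates completely, so [H+] equals the given concentration.
pH = -log10([H+]) = -log10(0.2321)
pH = 0.63432486, rounded to 4 dp:

0.6343


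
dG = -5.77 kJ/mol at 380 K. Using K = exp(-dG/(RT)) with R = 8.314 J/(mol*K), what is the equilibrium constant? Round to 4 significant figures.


dG is in kJ/mol; multiply by 1000 to match R in J/(mol*K).
RT = 8.314 * 380 = 3159.32 J/mol
exponent = -dG*1000 / (RT) = -(-5.77*1000) / 3159.32 = 1.82634238
K = exp(1.82634238)
K = 6.2111271, rounded to 4 significant figures:

6.211


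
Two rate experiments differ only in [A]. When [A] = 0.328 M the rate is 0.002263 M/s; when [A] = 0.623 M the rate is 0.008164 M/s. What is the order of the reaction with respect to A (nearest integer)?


Rate is proportional to [A]^n, so rate2/rate1 = ([A]2/[A]1)^n. Take logs to solve for n.
rate2/rate1 = 0.008164 / 0.002263 = 3.6076
[A]2/[A]1 = 0.623 / 0.328 = 1.8994
n = ln(3.6076) / ln(1.8994) = 2.0
Nearest integer order:

2


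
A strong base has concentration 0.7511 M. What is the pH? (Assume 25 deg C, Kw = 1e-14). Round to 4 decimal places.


A strong base dissociates completely, so [OH-] equals the given concentration.
pOH = -log10([OH-]) = -log10(0.7511) = 0.124302
pH = 14 - pOH = 14 - 0.124302
pH = 13.875698, rounded to 4 dp:

13.8757


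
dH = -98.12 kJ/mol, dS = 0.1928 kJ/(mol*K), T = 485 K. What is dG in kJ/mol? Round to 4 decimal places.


Gibbs: dG = dH - T*dS (consistent units, dS already in kJ/(mol*K)).
T*dS = 485 * 0.1928 = 93.508
dG = -98.12 - (93.508)
dG = -191.628 kJ/mol, rounded to 4 dp:

-191.6280 kJ/mol


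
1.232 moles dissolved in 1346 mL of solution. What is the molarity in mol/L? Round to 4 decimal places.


Convert volume to liters: V_L = V_mL / 1000.
V_L = 1346 / 1000 = 1.346 L
M = n / V_L = 1.232 / 1.346
M = 0.91530461 mol/L, rounded to 4 dp:

0.9153 mol/L


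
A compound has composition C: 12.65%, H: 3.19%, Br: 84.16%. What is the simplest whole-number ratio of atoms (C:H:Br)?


Assume 100 g of compound, divide each mass% by atomic mass to get moles, then normalize by the smallest to get a raw atom ratio.
Moles per 100 g: C: 12.65/12.011 = 1.0532, H: 3.19/1.008 = 3.1647, Br: 84.16/79.904 = 1.0533
Raw ratio (divide by min = 1.0532): C: 1.0, H: 3.005, Br: 1.0
Multiply by 1 to clear fractions: C: 1.0 ~= 1, H: 3.005 ~= 3, Br: 1.0 ~= 1
Reduce by GCD to get the simplest whole-number ratio:

1:3:1


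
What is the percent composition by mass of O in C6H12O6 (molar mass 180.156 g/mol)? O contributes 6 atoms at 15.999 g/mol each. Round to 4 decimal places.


pct = 100 * (n_elem * M_elem) / M_total
mass_contribution = 6 * 15.999 = 95.994 g/mol
pct = 100 * 95.994 / 180.156
pct = 53.28382069 %, rounded to 4 dp:

53.2838 %


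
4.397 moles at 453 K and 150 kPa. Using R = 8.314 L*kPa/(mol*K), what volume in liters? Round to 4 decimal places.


PV = nRT, solve for V = nRT / P.
nRT = 4.397 * 8.314 * 453 = 16560.1661
V = 16560.1661 / 150
V = 110.40110733 L, rounded to 4 dp:

110.4011 L


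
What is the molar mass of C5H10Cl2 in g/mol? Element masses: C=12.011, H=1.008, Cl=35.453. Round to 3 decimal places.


M = sum(count * atomic_mass) over atoms.
M = 5*12.011 + 10*1.008 + 2*35.453
M = 60.055 + 10.08 + 70.906
M = 141.041 g/mol, rounded to 3 dp:

141.041 g/mol


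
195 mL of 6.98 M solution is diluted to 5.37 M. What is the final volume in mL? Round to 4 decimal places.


Dilution: M1*V1 = M2*V2, solve for V2.
V2 = M1*V1 / M2
V2 = 6.98 * 195 / 5.37
V2 = 1361.1 / 5.37
V2 = 253.46368715 mL, rounded to 4 dp:

253.4637 mL


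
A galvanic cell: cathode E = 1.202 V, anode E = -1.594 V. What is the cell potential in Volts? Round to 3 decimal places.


Standard cell potential: E_cell = E_cathode - E_anode.
E_cell = 1.202 - (-1.594)
E_cell = 2.796 V, rounded to 3 dp:

2.796 V


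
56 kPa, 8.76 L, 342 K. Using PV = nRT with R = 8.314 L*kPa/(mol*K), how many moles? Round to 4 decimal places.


PV = nRT, solve for n = PV / (RT).
PV = 56 * 8.76 = 490.56
RT = 8.314 * 342 = 2843.388
n = 490.56 / 2843.388
n = 0.17252658 mol, rounded to 4 dp:

0.1725 mol


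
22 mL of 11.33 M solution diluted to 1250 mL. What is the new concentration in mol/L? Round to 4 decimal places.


Dilution: M1*V1 = M2*V2, solve for M2.
M2 = M1*V1 / V2
M2 = 11.33 * 22 / 1250
M2 = 249.26 / 1250
M2 = 0.199408 mol/L, rounded to 4 dp:

0.1994 mol/L


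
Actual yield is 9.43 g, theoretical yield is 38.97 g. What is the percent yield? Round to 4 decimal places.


% yield = 100 * actual / theoretical
% yield = 100 * 9.43 / 38.97
% yield = 24.1981011 %, rounded to 4 dp:

24.1981 %


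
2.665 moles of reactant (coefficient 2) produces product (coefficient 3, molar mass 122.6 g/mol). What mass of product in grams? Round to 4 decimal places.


Use the coefficient ratio to convert reactant moles to product moles, then multiply by the product's molar mass.
moles_P = moles_R * (coeff_P / coeff_R) = 2.665 * (3/2) = 3.9975
mass_P = moles_P * M_P = 3.9975 * 122.6
mass_P = 490.0935 g, rounded to 4 dp:

490.0935 g


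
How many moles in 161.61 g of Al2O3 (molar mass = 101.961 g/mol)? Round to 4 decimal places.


n = mass / M
n = 161.61 / 101.961
n = 1.5850178 mol, rounded to 4 dp:

1.5850 mol


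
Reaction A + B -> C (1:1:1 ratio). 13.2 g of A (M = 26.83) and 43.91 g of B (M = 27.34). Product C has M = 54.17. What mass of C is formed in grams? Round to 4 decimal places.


Find moles of each reactant; the smaller value is the limiting reagent in a 1:1:1 reaction, so moles_C equals moles of the limiter.
n_A = mass_A / M_A = 13.2 / 26.83 = 0.491987 mol
n_B = mass_B / M_B = 43.91 / 27.34 = 1.606072 mol
Limiting reagent: A (smaller), n_limiting = 0.491987 mol
mass_C = n_limiting * M_C = 0.491987 * 54.17
mass_C = 26.65093579 g, rounded to 4 dp:

26.6509 g


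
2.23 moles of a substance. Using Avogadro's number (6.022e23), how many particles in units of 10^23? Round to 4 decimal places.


N = n * NA, then divide by 1e23 for the requested units.
N / 1e23 = n * 6.022
N / 1e23 = 2.23 * 6.022
N / 1e23 = 13.42906, rounded to 4 dp:

13.4291


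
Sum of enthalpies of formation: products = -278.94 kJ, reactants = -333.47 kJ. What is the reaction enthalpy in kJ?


dH_rxn = sum(dH_f products) - sum(dH_f reactants)
dH_rxn = -278.94 - (-333.47)
dH_rxn = 54.53 kJ:

54.53 kJ


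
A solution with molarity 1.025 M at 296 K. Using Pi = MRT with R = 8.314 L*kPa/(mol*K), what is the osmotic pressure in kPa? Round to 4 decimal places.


Osmotic pressure (van't Hoff): Pi = M*R*T.
RT = 8.314 * 296 = 2460.944
Pi = 1.025 * 2460.944
Pi = 2522.4676 kPa, rounded to 4 dp:

2522.4676 kPa


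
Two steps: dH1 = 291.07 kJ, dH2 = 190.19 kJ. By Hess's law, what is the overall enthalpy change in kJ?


Hess's law: enthalpy is a state function, so add the step enthalpies.
dH_total = dH1 + dH2 = 291.07 + (190.19)
dH_total = 481.26 kJ:

481.26 kJ


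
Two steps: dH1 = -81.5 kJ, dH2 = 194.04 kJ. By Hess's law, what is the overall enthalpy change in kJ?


Hess's law: enthalpy is a state function, so add the step enthalpies.
dH_total = dH1 + dH2 = -81.5 + (194.04)
dH_total = 112.54 kJ:

112.54 kJ


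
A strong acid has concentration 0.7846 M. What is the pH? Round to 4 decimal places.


A strong acid dissociates completely, so [H+] equals the given concentration.
pH = -log10([H+]) = -log10(0.7846)
pH = 0.1053517, rounded to 4 dp:

0.1054


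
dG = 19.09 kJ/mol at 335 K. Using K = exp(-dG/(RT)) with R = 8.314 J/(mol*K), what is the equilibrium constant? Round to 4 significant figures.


dG is in kJ/mol; multiply by 1000 to match R in J/(mol*K).
RT = 8.314 * 335 = 2785.19 J/mol
exponent = -dG*1000 / (RT) = -(19.09*1000) / 2785.19 = -6.85411049
K = exp(-6.85411049)
K = 0.0010551097, rounded to 4 significant figures:

0.001055


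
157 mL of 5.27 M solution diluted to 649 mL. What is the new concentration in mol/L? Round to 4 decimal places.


Dilution: M1*V1 = M2*V2, solve for M2.
M2 = M1*V1 / V2
M2 = 5.27 * 157 / 649
M2 = 827.39 / 649
M2 = 1.27486903 mol/L, rounded to 4 dp:

1.2749 mol/L


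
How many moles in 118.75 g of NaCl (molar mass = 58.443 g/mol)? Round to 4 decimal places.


n = mass / M
n = 118.75 / 58.443
n = 2.03189432 mol, rounded to 4 dp:

2.0319 mol


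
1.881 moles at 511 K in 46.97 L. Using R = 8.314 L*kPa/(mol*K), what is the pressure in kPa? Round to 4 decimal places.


PV = nRT, solve for P = nRT / V.
nRT = 1.881 * 8.314 * 511 = 7991.342
P = 7991.342 / 46.97
P = 170.13715137 kPa, rounded to 4 dp:

170.1372 kPa


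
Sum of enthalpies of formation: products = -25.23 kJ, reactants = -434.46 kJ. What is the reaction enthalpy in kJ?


dH_rxn = sum(dH_f products) - sum(dH_f reactants)
dH_rxn = -25.23 - (-434.46)
dH_rxn = 409.23 kJ:

409.23 kJ


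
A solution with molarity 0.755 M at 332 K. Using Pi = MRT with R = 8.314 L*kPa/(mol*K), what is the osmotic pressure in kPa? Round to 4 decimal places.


Osmotic pressure (van't Hoff): Pi = M*R*T.
RT = 8.314 * 332 = 2760.248
Pi = 0.755 * 2760.248
Pi = 2083.98724 kPa, rounded to 4 dp:

2083.9872 kPa


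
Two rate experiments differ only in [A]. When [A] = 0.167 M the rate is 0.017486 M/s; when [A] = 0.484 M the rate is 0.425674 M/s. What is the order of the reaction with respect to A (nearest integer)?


Rate is proportional to [A]^n, so rate2/rate1 = ([A]2/[A]1)^n. Take logs to solve for n.
rate2/rate1 = 0.425674 / 0.017486 = 24.3437
[A]2/[A]1 = 0.484 / 0.167 = 2.8982
n = ln(24.3437) / ln(2.8982) = 3.0
Nearest integer order:

3


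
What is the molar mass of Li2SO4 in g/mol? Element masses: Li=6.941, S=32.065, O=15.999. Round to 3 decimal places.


M = sum(count * atomic_mass) over atoms.
M = 2*6.941 + 1*32.065 + 4*15.999
M = 13.882 + 32.065 + 63.996
M = 109.943 g/mol, rounded to 3 dp:

109.943 g/mol


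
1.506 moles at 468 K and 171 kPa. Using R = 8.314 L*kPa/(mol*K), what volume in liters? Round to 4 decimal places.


PV = nRT, solve for V = nRT / P.
nRT = 1.506 * 8.314 * 468 = 5859.7737
V = 5859.7737 / 171
V = 34.26768246 L, rounded to 4 dp:

34.2677 L


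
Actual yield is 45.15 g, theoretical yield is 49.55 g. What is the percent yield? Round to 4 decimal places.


% yield = 100 * actual / theoretical
% yield = 100 * 45.15 / 49.55
% yield = 91.12008073 %, rounded to 4 dp:

91.1201 %


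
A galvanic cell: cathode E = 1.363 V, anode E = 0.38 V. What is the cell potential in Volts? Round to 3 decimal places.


Standard cell potential: E_cell = E_cathode - E_anode.
E_cell = 1.363 - (0.38)
E_cell = 0.983 V, rounded to 3 dp:

0.983 V


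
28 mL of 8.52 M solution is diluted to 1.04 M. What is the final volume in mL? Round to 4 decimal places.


Dilution: M1*V1 = M2*V2, solve for V2.
V2 = M1*V1 / M2
V2 = 8.52 * 28 / 1.04
V2 = 238.56 / 1.04
V2 = 229.38461538 mL, rounded to 4 dp:

229.3846 mL


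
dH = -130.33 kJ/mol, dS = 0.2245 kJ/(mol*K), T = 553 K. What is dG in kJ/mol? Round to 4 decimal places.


Gibbs: dG = dH - T*dS (consistent units, dS already in kJ/(mol*K)).
T*dS = 553 * 0.2245 = 124.1485
dG = -130.33 - (124.1485)
dG = -254.4785 kJ/mol, rounded to 4 dp:

-254.4785 kJ/mol


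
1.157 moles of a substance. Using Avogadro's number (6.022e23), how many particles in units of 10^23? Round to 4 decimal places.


N = n * NA, then divide by 1e23 for the requested units.
N / 1e23 = n * 6.022
N / 1e23 = 1.157 * 6.022
N / 1e23 = 6.967454, rounded to 4 dp:

6.9675


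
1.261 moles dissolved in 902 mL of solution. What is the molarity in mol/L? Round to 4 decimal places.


Convert volume to liters: V_L = V_mL / 1000.
V_L = 902 / 1000 = 0.902 L
M = n / V_L = 1.261 / 0.902
M = 1.39800443 mol/L, rounded to 4 dp:

1.3980 mol/L


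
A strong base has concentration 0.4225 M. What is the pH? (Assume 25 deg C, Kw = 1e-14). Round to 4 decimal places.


A strong base dissociates completely, so [OH-] equals the given concentration.
pOH = -log10([OH-]) = -log10(0.4225) = 0.374173
pH = 14 - pOH = 14 - 0.374173
pH = 13.625827, rounded to 4 dp:

13.6258


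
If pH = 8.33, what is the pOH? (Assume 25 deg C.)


At 25 deg C, pH + pOH = 14.
pOH = 14 - pH = 14 - 8.33
pOH = 5.67:

5.67


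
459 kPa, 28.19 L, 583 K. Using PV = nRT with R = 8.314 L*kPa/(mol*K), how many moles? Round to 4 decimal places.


PV = nRT, solve for n = PV / (RT).
PV = 459 * 28.19 = 12939.21
RT = 8.314 * 583 = 4847.062
n = 12939.21 / 4847.062
n = 2.66949546 mol, rounded to 4 dp:

2.6695 mol


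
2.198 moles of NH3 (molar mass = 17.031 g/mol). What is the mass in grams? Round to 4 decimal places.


mass = n * M
mass = 2.198 * 17.031
mass = 37.434138 g, rounded to 4 dp:

37.4341 g


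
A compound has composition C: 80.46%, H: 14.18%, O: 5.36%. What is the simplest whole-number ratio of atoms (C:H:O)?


Assume 100 g of compound, divide each mass% by atomic mass to get moles, then normalize by the smallest to get a raw atom ratio.
Moles per 100 g: C: 80.46/12.011 = 6.6989, H: 14.18/1.008 = 14.0675, O: 5.36/15.999 = 0.335
Raw ratio (divide by min = 0.335): C: 19.995, H: 41.99, O: 1.0
Multiply by 1 to clear fractions: C: 19.995 ~= 20, H: 41.99 ~= 42, O: 1.0 ~= 1
Reduce by GCD to get the simplest whole-number ratio:

20:42:1


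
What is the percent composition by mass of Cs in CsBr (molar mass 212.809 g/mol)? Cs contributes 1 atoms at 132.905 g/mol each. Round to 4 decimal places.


pct = 100 * (n_elem * M_elem) / M_total
mass_contribution = 1 * 132.905 = 132.905 g/mol
pct = 100 * 132.905 / 212.809
pct = 62.45271582 %, rounded to 4 dp:

62.4527 %


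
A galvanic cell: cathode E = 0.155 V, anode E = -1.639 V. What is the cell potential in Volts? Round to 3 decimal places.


Standard cell potential: E_cell = E_cathode - E_anode.
E_cell = 0.155 - (-1.639)
E_cell = 1.794 V, rounded to 3 dp:

1.794 V


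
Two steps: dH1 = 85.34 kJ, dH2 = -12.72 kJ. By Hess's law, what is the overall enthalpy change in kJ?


Hess's law: enthalpy is a state function, so add the step enthalpies.
dH_total = dH1 + dH2 = 85.34 + (-12.72)
dH_total = 72.62 kJ:

72.62 kJ


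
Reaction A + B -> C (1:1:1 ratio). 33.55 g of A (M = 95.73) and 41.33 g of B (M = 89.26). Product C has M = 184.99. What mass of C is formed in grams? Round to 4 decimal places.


Find moles of each reactant; the smaller value is the limiting reagent in a 1:1:1 reaction, so moles_C equals moles of the limiter.
n_A = mass_A / M_A = 33.55 / 95.73 = 0.350465 mol
n_B = mass_B / M_B = 41.33 / 89.26 = 0.463029 mol
Limiting reagent: A (smaller), n_limiting = 0.350465 mol
mass_C = n_limiting * M_C = 0.350465 * 184.99
mass_C = 64.83252035 g, rounded to 4 dp:

64.8325 g


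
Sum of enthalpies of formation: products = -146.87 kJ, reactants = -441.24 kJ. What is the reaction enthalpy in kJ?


dH_rxn = sum(dH_f products) - sum(dH_f reactants)
dH_rxn = -146.87 - (-441.24)
dH_rxn = 294.37 kJ:

294.37 kJ


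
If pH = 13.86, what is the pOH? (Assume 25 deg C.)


At 25 deg C, pH + pOH = 14.
pOH = 14 - pH = 14 - 13.86
pOH = 0.14:

0.14


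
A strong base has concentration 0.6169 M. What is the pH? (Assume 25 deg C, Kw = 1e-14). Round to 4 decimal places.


A strong base dissociates completely, so [OH-] equals the given concentration.
pOH = -log10([OH-]) = -log10(0.6169) = 0.209785
pH = 14 - pOH = 14 - 0.209785
pH = 13.790215, rounded to 4 dp:

13.7902


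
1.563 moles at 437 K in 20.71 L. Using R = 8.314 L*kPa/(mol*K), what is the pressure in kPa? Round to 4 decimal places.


PV = nRT, solve for P = nRT / V.
nRT = 1.563 * 8.314 * 437 = 5678.7197
P = 5678.7197 / 20.71
P = 274.20182038 kPa, rounded to 4 dp:

274.2018 kPa


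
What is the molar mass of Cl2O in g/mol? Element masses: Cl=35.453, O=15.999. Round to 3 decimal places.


M = sum(count * atomic_mass) over atoms.
M = 2*35.453 + 1*15.999
M = 70.906 + 15.999
M = 86.905 g/mol, rounded to 3 dp:

86.905 g/mol


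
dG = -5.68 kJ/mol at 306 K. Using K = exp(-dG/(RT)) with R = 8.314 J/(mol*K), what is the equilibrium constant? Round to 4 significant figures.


dG is in kJ/mol; multiply by 1000 to match R in J/(mol*K).
RT = 8.314 * 306 = 2544.084 J/mol
exponent = -dG*1000 / (RT) = -(-5.68*1000) / 2544.084 = 2.23263068
K = exp(2.23263068)
K = 9.3243633, rounded to 4 significant figures:

9.324


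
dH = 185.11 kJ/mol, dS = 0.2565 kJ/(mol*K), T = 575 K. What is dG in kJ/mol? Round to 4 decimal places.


Gibbs: dG = dH - T*dS (consistent units, dS already in kJ/(mol*K)).
T*dS = 575 * 0.2565 = 147.4875
dG = 185.11 - (147.4875)
dG = 37.6225 kJ/mol, rounded to 4 dp:

37.6225 kJ/mol
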